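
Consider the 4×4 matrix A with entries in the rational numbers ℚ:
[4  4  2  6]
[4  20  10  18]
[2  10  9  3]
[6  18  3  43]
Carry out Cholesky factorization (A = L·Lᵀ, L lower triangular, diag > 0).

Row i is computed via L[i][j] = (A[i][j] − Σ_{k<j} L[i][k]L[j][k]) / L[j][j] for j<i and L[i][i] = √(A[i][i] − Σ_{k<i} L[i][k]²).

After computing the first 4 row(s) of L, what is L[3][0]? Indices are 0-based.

L[3][0] = 3

Step 1: L[0][0] = √(4) = 2.
  L[1][0] = (4) / L[0][0] = 2.
Step 2: L[1][1] = √(16) = 4.
  L[2][0] = (2) / L[0][0] = 1.
  L[2][1] = (8) / L[1][1] = 2.
Step 3: L[2][2] = √(4) = 2.
  L[3][0] = (6) / L[0][0] = 3.
  L[3][1] = (12) / L[1][1] = 3.
  L[3][2] = (-6) / L[2][2] = -3.
Step 4: L[3][3] = √(16) = 4.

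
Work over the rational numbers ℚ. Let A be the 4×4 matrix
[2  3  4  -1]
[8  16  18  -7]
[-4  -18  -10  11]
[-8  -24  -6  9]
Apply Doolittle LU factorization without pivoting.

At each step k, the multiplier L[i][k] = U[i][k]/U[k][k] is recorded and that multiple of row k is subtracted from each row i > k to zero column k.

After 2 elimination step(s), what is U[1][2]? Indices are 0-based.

k=0: U[0][0]=2
  eliminate (1,0): mult=4, new row 1: (0, 4, 2, -3); set L[1][0]=4
  eliminate (2,0): mult=-2, new row 2: (0, -12, -2, 9); set L[2][0]=-2
  eliminate (3,0): mult=-4, new row 3: (0, -12, 10, 5); set L[3][0]=-4
k=1: U[1][1]=4
  eliminate (2,1): mult=-3, new row 2: (0, 0, 4, 0); set L[2][1]=-3
  eliminate (3,1): mult=-3, new row 3: (0, 0, 16, -4); set L[3][1]=-3

U[1][2] = 2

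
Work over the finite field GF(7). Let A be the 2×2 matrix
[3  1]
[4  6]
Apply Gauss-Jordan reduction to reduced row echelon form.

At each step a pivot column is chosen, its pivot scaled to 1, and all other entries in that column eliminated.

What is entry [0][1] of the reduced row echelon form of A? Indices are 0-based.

M[0][1] = 5

[1] R0 /= 3  ⇒  (1, 5)
     R1 -= 4·R0  ⇒  (0, 0)
column 1 empty below row 1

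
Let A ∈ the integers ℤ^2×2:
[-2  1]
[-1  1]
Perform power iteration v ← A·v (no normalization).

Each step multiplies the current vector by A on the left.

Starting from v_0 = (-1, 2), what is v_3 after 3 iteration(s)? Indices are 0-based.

v_3 = (9, 4)

v_0 = (-1, 2).
v_1 = A·v_0 = (4, 3).
v_2 = A·v_1 = (-5, -1).
v_3 = A·v_2 = (9, 4).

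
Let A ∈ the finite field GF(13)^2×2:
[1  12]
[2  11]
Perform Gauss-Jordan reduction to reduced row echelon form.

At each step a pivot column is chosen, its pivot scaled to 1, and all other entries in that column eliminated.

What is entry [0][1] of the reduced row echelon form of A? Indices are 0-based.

[1] R0 /= 1  ⇒  (1, 12)
     R1 -= 2·R0  ⇒  (0, 0)
column 1 empty below row 1

M[0][1] = 12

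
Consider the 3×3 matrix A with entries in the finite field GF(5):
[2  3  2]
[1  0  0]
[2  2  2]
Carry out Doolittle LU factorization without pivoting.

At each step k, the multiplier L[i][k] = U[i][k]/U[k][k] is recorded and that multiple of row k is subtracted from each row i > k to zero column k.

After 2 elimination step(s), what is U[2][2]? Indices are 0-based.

U[2][2] = 4

Step 1: pivot at (0,0) is 2.
  row1 ← row1 − (3)·row0  ⇒  L[1][0]=3, U row1=(0, 1, 4)
  row2 ← row2 − (1)·row0  ⇒  L[2][0]=1, U row2=(0, 4, 0)
Step 2: pivot at (1,1) is 1.
  row2 ← row2 − (4)·row1  ⇒  L[2][1]=4, U row2=(0, 0, 4)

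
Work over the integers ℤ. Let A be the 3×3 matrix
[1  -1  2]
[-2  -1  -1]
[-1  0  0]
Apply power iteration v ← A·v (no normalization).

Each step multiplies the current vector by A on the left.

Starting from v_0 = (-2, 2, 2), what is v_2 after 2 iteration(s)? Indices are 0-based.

v_2 = (4, -2, 0)

v_0 = (-2, 2, 2).
v_1 = A·v_0 = (0, 0, 2).
v_2 = A·v_1 = (4, -2, 0).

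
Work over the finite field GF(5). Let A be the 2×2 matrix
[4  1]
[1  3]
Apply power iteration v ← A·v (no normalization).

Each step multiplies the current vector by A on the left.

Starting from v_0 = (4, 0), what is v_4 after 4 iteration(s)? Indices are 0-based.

v_4 = (2, 1)

v_0 = (4, 0).
v_1 = A·v_0 = (1, 4).
v_2 = A·v_1 = (3, 3).
v_3 = A·v_2 = (0, 2).
v_4 = A·v_3 = (2, 1).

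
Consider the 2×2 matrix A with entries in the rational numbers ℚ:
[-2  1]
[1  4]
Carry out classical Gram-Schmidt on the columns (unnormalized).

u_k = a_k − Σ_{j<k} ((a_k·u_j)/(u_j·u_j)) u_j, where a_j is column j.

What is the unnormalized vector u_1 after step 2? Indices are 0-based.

Step 1: u_0 = a_0 = (-2, 1).
Step 2: u_1 = a_1 − (2/5)·u_0 = (9/5, 18/5).

u_1 = (9/5, 18/5)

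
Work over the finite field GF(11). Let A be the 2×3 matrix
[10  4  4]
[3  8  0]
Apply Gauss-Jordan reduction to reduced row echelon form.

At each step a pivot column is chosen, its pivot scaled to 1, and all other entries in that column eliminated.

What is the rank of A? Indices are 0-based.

rank = 2

pivot(0,0)=10: scale R0 → (1, 7, 7)
  clear (1,0): R1 −= (3)R0 → (0, 9, 1)
pivot(1,1)=9: scale R1 → (0, 1, 5)
  clear (0,1): R0 −= (7)R1 → (1, 0, 5)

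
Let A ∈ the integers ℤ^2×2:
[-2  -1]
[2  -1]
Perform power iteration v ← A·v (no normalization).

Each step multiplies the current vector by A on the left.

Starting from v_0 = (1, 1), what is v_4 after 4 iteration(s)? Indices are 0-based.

v_0 = (1, 1).
v_1 = A·v_0 = (-3, 1).
v_2 = A·v_1 = (5, -7).
v_3 = A·v_2 = (-3, 17).
v_4 = A·v_3 = (-11, -23).

v_4 = (-11, -23)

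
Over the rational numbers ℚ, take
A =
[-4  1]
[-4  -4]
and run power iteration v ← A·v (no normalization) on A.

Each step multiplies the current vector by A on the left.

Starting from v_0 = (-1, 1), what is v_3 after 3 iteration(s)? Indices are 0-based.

v_3 = (60, 160)

v_0 = (-1, 1).
v_1 = A·v_0 = (5, 0).
v_2 = A·v_1 = (-20, -20).
v_3 = A·v_2 = (60, 160).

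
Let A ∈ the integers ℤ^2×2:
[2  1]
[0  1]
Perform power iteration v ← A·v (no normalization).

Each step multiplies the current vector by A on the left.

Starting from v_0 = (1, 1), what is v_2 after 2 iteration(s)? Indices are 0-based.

v_0 = (1, 1).
v_1 = A·v_0 = (3, 1).
v_2 = A·v_1 = (7, 1).

v_2 = (7, 1)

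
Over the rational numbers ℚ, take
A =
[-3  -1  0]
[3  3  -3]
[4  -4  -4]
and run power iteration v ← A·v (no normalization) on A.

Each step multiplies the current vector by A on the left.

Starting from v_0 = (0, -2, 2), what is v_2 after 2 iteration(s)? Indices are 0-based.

v_0 = (0, -2, 2).
v_1 = A·v_0 = (2, -12, 0).
v_2 = A·v_1 = (6, -30, 56).

v_2 = (6, -30, 56)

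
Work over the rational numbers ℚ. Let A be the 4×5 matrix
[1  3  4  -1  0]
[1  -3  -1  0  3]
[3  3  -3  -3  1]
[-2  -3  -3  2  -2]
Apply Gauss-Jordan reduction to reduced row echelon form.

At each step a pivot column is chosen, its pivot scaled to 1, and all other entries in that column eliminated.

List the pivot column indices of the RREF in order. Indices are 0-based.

step 1: normalize row 0 (÷1) = (1, 3, 4, -1, 0)
  row 1: subtract 1×row0 = (0, -6, -5, 1, 3)
  row 2: subtract 3×row0 = (0, -6, -15, 0, 1)
  row 3: subtract -2×row0 = (0, 3, 5, 0, -2)
step 2: normalize row 1 (÷-6) = (0, 1, 5/6, -1/6, -1/2)
  row 0: subtract 3×row1 = (1, 0, 3/2, -1/2, 3/2)
  row 2: subtract -6×row1 = (0, 0, -10, -1, -2)
  row 3: subtract 3×row1 = (0, 0, 5/2, 1/2, -1/2)
step 3: normalize row 2 (÷-10) = (0, 0, 1, 1/10, 1/5)
  row 0: subtract 3/2×row2 = (1, 0, 0, -13/20, 6/5)
  row 1: subtract 5/6×row2 = (0, 1, 0, -1/4, -2/3)
  row 3: subtract 5/2×row2 = (0, 0, 0, 1/4, -1)
step 4: normalize row 3 (÷1/4) = (0, 0, 0, 1, -4)
  row 0: subtract -13/20×row3 = (1, 0, 0, 0, -7/5)
  row 1: subtract -1/4×row3 = (0, 1, 0, 0, -5/3)
  row 2: subtract 1/10×row3 = (0, 0, 1, 0, 3/5)

pivot columns: 0, 1, 2, 3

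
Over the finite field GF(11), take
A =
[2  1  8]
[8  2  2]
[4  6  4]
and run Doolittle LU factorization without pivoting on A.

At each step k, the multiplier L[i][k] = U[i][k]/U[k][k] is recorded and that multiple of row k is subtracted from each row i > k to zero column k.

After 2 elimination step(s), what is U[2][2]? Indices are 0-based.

Step 1: pivot at (0,0) is 2.
  row1 ← row1 − (4)·row0  ⇒  L[1][0]=4, U row1=(0, 9, 3)
  row2 ← row2 − (2)·row0  ⇒  L[2][0]=2, U row2=(0, 4, 10)
Step 2: pivot at (1,1) is 9.
  row2 ← row2 − (9)·row1  ⇒  L[2][1]=9, U row2=(0, 0, 5)

U[2][2] = 5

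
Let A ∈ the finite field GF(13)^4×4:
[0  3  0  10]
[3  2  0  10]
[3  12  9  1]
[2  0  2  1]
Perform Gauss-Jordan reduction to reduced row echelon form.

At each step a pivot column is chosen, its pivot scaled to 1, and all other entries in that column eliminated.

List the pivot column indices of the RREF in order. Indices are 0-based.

pivot columns: 0, 1, 2

pivot(0,0): swap R0↔R1
pivot(0,0)=3: scale R0 → (1, 5, 0, 12)
  clear (2,0): R2 −= (3)R0 → (0, 10, 9, 4)
  clear (3,0): R3 −= (2)R0 → (0, 3, 2, 3)
pivot(1,1)=3: scale R1 → (0, 1, 0, 12)
  clear (0,1): R0 −= (5)R1 → (1, 0, 0, 4)
  clear (2,1): R2 −= (10)R1 → (0, 0, 9, 1)
  clear (3,1): R3 −= (3)R1 → (0, 0, 2, 6)
pivot(2,2)=9: scale R2 → (0, 0, 1, 3)
  clear (3,2): R3 −= (2)R2 → (0, 0, 0, 0)
col 3: no nonzero at/below row 3; advance.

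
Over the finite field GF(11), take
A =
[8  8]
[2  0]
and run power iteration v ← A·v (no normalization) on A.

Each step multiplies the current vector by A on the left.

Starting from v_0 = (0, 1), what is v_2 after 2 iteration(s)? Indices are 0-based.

v_2 = (9, 5)

v_0 = (0, 1).
v_1 = A·v_0 = (8, 0).
v_2 = A·v_1 = (9, 5).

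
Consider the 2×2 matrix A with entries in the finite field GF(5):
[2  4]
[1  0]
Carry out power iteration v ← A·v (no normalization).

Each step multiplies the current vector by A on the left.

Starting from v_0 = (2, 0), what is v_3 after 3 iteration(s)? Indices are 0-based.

v_3 = (3, 1)

v_0 = (2, 0).
v_1 = A·v_0 = (4, 2).
v_2 = A·v_1 = (1, 4).
v_3 = A·v_2 = (3, 1).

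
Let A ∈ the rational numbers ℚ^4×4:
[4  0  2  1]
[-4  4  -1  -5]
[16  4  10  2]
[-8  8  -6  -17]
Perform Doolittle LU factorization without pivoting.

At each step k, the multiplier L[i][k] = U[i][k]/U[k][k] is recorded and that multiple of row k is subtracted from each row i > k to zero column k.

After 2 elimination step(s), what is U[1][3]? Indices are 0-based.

U[1][3] = -4

Step 1: pivot at (0,0) is 4.
  row1 ← row1 − (-1)·row0  ⇒  L[1][0]=-1, U row1=(0, 4, 1, -4)
  row2 ← row2 − (4)·row0  ⇒  L[2][0]=4, U row2=(0, 4, 2, -2)
  row3 ← row3 − (-2)·row0  ⇒  L[3][0]=-2, U row3=(0, 8, -2, -15)
Step 2: pivot at (1,1) is 4.
  row2 ← row2 − (1)·row1  ⇒  L[2][1]=1, U row2=(0, 0, 1, 2)
  row3 ← row3 − (2)·row1  ⇒  L[3][1]=2, U row3=(0, 0, -4, -7)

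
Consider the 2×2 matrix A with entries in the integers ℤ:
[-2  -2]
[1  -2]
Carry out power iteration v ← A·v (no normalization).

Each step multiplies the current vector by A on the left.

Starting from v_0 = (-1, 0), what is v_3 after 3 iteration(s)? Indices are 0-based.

v_0 = (-1, 0).
v_1 = A·v_0 = (2, -1).
v_2 = A·v_1 = (-2, 4).
v_3 = A·v_2 = (-4, -10).

v_3 = (-4, -10)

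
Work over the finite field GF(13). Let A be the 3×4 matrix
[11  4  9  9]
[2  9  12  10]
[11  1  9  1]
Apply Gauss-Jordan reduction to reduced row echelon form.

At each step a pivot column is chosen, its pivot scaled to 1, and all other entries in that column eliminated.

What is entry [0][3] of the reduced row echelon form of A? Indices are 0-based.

pivot(0,0)=11: scale R0 → (1, 11, 2, 2)
  clear (1,0): R1 −= (2)R0 → (0, 0, 8, 6)
  clear (2,0): R2 −= (11)R0 → (0, 10, 0, 5)
pivot(1,1): swap R1↔R2
pivot(1,1)=10: scale R1 → (0, 1, 0, 7)
  clear (0,1): R0 −= (11)R1 → (1, 0, 2, 3)
pivot(2,2)=8: scale R2 → (0, 0, 1, 4)
  clear (0,2): R0 −= (2)R2 → (1, 0, 0, 8)

M[0][3] = 8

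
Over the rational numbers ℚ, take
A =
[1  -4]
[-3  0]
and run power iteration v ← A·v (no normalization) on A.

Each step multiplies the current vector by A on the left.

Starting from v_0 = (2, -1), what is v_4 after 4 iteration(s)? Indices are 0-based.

v_0 = (2, -1).
v_1 = A·v_0 = (6, -6).
v_2 = A·v_1 = (30, -18).
v_3 = A·v_2 = (102, -90).
v_4 = A·v_3 = (462, -306).

v_4 = (462, -306)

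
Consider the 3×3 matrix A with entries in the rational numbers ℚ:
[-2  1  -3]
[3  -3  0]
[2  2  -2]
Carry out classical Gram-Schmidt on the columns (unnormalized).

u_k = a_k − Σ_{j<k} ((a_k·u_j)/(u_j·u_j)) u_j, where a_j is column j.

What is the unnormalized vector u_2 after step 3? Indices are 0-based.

u_2 = (-8/3, -4/3, -2/3)

Step 1: u_0 = a_0 = (-2, 3, 2).
Step 2: u_1 = a_1 − (-7/17)·u_0 = (3/17, -30/17, 48/17).
Step 3: u_2 = a_2 − (2/17)·u_0 − (-5/9)·u_1 = (-8/3, -4/3, -2/3).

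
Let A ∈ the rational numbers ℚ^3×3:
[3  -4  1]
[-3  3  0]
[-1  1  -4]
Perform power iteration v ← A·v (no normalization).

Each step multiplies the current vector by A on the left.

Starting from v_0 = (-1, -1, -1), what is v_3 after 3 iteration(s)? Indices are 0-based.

v_0 = (-1, -1, -1).
v_1 = A·v_0 = (0, 0, 4).
v_2 = A·v_1 = (4, 0, -16).
v_3 = A·v_2 = (-4, -12, 60).

v_3 = (-4, -12, 60)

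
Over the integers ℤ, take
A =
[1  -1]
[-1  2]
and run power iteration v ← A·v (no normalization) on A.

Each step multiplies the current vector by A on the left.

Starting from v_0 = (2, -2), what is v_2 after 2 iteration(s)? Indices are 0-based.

v_2 = (10, -16)

v_0 = (2, -2).
v_1 = A·v_0 = (4, -6).
v_2 = A·v_1 = (10, -16).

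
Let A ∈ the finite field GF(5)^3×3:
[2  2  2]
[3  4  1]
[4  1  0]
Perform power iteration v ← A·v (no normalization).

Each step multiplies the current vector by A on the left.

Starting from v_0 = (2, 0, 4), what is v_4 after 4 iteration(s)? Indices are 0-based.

v_4 = (4, 2, 0)

v_0 = (2, 0, 4).
v_1 = A·v_0 = (2, 0, 3).
v_2 = A·v_1 = (0, 4, 3).
v_3 = A·v_2 = (4, 4, 4).
v_4 = A·v_3 = (4, 2, 0).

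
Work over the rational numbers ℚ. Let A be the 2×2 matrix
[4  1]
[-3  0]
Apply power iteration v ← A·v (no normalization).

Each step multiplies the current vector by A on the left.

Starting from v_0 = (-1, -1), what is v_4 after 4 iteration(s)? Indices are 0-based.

v_4 = (-161, 159)

v_0 = (-1, -1).
v_1 = A·v_0 = (-5, 3).
v_2 = A·v_1 = (-17, 15).
v_3 = A·v_2 = (-53, 51).
v_4 = A·v_3 = (-161, 159).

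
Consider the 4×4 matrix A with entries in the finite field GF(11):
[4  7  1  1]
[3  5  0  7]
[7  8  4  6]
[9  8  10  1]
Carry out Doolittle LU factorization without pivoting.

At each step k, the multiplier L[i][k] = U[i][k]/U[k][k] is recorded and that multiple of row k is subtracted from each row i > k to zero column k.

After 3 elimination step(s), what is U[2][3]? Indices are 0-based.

[col 0] pivot 4
  R1 -= 9*R0 → (0, 8, 2, 9)  (L[1][0] := 9)
  R2 -= 10*R0 → (0, 4, 5, 7)  (L[2][0] := 10)
  R3 -= 5*R0 → (0, 6, 5, 7)  (L[3][0] := 5)
[col 1] pivot 8
  R2 -= 6*R1 → (0, 0, 4, 8)  (L[2][1] := 6)
  R3 -= 9*R1 → (0, 0, 9, 3)  (L[3][1] := 9)
[col 2] pivot 4
  R3 -= 5*R2 → (0, 0, 0, 7)  (L[3][2] := 5)

U[2][3] = 8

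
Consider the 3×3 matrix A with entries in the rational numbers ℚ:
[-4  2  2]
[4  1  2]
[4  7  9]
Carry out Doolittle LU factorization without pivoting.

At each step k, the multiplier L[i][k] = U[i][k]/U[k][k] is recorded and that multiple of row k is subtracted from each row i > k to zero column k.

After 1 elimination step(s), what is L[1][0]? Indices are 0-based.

L[1][0] = -1

Step 1: pivot at (0,0) is -4.
  row1 ← row1 − (-1)·row0  ⇒  L[1][0]=-1, U row1=(0, 3, 4)
  row2 ← row2 − (-1)·row0  ⇒  L[2][0]=-1, U row2=(0, 9, 11)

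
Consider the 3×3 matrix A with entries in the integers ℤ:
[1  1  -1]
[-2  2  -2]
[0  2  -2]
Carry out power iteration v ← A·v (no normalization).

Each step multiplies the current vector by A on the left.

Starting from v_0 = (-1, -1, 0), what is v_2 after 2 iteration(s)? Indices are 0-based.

v_0 = (-1, -1, 0).
v_1 = A·v_0 = (-2, 0, -2).
v_2 = A·v_1 = (0, 8, 4).

v_2 = (0, 8, 4)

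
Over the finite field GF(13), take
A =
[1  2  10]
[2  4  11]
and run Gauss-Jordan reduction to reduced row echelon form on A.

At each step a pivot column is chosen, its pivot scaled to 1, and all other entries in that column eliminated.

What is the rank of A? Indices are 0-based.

rank = 2

[1] R0 /= 1  ⇒  (1, 2, 10)
     R1 -= 2·R0  ⇒  (0, 0, 4)
column 1 empty below row 1
[2] R1 /= 4  ⇒  (0, 0, 1)
     R0 -= 10·R1  ⇒  (1, 2, 0)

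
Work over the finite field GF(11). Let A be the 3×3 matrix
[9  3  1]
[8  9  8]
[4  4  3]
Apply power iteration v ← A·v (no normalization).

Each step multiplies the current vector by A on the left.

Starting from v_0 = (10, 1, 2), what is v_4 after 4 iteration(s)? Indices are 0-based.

v_0 = (10, 1, 2).
v_1 = A·v_0 = (7, 6, 6).
v_2 = A·v_1 = (10, 4, 4).
v_3 = A·v_2 = (7, 5, 2).
v_4 = A·v_3 = (3, 7, 10).

v_4 = (3, 7, 10)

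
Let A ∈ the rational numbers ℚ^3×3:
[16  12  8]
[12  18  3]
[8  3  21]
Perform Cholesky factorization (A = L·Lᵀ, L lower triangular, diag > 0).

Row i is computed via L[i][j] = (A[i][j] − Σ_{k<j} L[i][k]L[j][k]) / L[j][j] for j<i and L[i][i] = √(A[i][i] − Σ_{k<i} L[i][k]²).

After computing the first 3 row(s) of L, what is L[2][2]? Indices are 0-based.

Step 1: L[0][0] = √(16) = 4.
  L[1][0] = (12) / L[0][0] = 3.
Step 2: L[1][1] = √(9) = 3.
  L[2][0] = (8) / L[0][0] = 2.
  L[2][1] = (-3) / L[1][1] = -1.
Step 3: L[2][2] = √(16) = 4.

L[2][2] = 4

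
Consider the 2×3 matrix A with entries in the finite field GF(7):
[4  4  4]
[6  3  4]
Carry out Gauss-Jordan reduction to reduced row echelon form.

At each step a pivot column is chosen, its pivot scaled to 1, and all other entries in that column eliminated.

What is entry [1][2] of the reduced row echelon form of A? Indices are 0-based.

[1] R0 /= 4  ⇒  (1, 1, 1)
     R1 -= 6·R0  ⇒  (0, 4, 5)
[2] R1 /= 4  ⇒  (0, 1, 3)
     R0 -= 1·R1  ⇒  (1, 0, 5)

M[1][2] = 3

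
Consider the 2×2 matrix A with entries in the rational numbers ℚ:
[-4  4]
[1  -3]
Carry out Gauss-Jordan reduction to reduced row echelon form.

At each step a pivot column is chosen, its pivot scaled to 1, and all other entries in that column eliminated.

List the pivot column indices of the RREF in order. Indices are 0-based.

step 1: normalize row 0 (÷-4) = (1, -1)
  row 1: subtract 1×row0 = (0, -2)
step 2: normalize row 1 (÷-2) = (0, 1)
  row 0: subtract -1×row1 = (1, 0)

pivot columns: 0, 1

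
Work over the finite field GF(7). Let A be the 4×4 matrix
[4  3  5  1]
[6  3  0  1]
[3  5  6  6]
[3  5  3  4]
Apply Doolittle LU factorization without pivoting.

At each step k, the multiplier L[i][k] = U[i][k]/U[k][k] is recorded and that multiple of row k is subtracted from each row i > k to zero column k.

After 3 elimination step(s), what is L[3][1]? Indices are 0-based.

[col 0] pivot 4
  R1 -= 5*R0 → (0, 2, 3, 3)  (L[1][0] := 5)
  R2 -= 6*R0 → (0, 1, 4, 0)  (L[2][0] := 6)
  R3 -= 6*R0 → (0, 1, 1, 5)  (L[3][0] := 6)
[col 1] pivot 2
  R2 -= 4*R1 → (0, 0, 6, 2)  (L[2][1] := 4)
  R3 -= 4*R1 → (0, 0, 3, 0)  (L[3][1] := 4)
[col 2] pivot 6
  R3 -= 4*R2 → (0, 0, 0, 6)  (L[3][2] := 4)

L[3][1] = 4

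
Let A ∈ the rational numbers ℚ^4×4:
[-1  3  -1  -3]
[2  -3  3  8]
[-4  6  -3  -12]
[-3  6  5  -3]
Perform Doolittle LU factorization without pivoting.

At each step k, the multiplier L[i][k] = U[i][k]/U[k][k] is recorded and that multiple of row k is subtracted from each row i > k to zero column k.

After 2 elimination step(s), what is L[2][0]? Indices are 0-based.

Step 1: pivot at (0,0) is -1.
  row1 ← row1 − (-2)·row0  ⇒  L[1][0]=-2, U row1=(0, 3, 1, 2)
  row2 ← row2 − (4)·row0  ⇒  L[2][0]=4, U row2=(0, -6, 1, 0)
  row3 ← row3 − (3)·row0  ⇒  L[3][0]=3, U row3=(0, -3, 8, 6)
Step 2: pivot at (1,1) is 3.
  row2 ← row2 − (-2)·row1  ⇒  L[2][1]=-2, U row2=(0, 0, 3, 4)
  row3 ← row3 − (-1)·row1  ⇒  L[3][1]=-1, U row3=(0, 0, 9, 8)

L[2][0] = 4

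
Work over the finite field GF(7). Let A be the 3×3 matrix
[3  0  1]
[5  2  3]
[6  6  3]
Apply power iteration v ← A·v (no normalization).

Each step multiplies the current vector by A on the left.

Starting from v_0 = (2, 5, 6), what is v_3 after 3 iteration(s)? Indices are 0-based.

v_0 = (2, 5, 6).
v_1 = A·v_0 = (5, 3, 4).
v_2 = A·v_1 = (5, 1, 4).
v_3 = A·v_2 = (5, 4, 6).

v_3 = (5, 4, 6)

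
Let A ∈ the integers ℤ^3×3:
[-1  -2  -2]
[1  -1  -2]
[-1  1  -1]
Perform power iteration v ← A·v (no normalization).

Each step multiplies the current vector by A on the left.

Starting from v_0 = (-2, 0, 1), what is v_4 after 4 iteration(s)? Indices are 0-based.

v_4 = (-30, -16, 13)

v_0 = (-2, 0, 1).
v_1 = A·v_0 = (0, -4, 1).
v_2 = A·v_1 = (6, 2, -5).
v_3 = A·v_2 = (0, 14, 1).
v_4 = A·v_3 = (-30, -16, 13).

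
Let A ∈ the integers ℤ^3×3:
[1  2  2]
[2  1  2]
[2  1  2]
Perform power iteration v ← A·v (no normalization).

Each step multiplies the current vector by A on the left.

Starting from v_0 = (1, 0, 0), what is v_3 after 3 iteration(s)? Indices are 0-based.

v_0 = (1, 0, 0).
v_1 = A·v_0 = (1, 2, 2).
v_2 = A·v_1 = (9, 8, 8).
v_3 = A·v_2 = (41, 42, 42).

v_3 = (41, 42, 42)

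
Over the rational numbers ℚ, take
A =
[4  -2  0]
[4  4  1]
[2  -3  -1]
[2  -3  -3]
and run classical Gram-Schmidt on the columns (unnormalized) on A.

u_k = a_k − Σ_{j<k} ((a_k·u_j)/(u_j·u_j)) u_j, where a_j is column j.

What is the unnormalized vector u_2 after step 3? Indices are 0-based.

Step 1: u_0 = a_0 = (4, 4, 2, 2).
Step 2: u_1 = a_1 − (-1/10)·u_0 = (-8/5, 22/5, -14/5, -14/5).
Step 3: u_2 = a_2 − (-1/10)·u_0 − (39/94)·u_1 = (50/47, -20/47, 17/47, -77/47).

u_2 = (50/47, -20/47, 17/47, -77/47)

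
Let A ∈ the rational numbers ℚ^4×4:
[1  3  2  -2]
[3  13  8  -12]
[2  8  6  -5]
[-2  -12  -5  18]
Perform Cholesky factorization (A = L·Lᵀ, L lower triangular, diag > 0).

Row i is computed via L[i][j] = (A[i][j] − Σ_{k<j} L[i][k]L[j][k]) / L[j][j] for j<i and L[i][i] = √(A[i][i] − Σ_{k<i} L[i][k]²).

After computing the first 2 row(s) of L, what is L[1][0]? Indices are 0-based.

L[1][0] = 3

Step 1: L[0][0] = √(1) = 1.
  L[1][0] = (3) / L[0][0] = 3.
Step 2: L[1][1] = √(4) = 2.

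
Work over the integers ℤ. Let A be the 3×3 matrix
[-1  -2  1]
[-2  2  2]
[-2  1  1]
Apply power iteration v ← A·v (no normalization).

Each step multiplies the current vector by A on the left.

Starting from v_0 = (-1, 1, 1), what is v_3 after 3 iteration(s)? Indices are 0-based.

v_3 = (-22, 76, 46)

v_0 = (-1, 1, 1).
v_1 = A·v_0 = (0, 6, 4).
v_2 = A·v_1 = (-8, 20, 10).
v_3 = A·v_2 = (-22, 76, 46).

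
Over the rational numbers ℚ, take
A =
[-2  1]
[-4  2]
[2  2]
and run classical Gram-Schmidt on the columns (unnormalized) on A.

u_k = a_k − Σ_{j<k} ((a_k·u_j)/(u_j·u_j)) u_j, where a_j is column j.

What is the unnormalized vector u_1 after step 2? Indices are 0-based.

u_1 = (1/2, 1, 5/2)

Step 1: u_0 = a_0 = (-2, -4, 2).
Step 2: u_1 = a_1 − (-1/4)·u_0 = (1/2, 1, 5/2).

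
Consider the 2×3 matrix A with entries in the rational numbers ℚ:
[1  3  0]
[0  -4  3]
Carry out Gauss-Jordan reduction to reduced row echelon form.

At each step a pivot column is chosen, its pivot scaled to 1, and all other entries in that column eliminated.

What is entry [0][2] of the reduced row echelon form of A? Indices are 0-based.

M[0][2] = 9/4

pivot(0,0)=1: scale R0 → (1, 3, 0)
pivot(1,1)=-4: scale R1 → (0, 1, -3/4)
  clear (0,1): R0 −= (3)R1 → (1, 0, 9/4)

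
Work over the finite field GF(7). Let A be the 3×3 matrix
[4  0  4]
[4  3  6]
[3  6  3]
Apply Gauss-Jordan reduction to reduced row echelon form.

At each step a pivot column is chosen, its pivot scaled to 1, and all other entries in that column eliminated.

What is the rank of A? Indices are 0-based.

[1] R0 /= 4  ⇒  (1, 0, 1)
     R1 -= 4·R0  ⇒  (0, 3, 2)
     R2 -= 3·R0  ⇒  (0, 6, 0)
[2] R1 /= 3  ⇒  (0, 1, 3)
     R2 -= 6·R1  ⇒  (0, 0, 3)
[3] R2 /= 3  ⇒  (0, 0, 1)
     R0 -= 1·R2  ⇒  (1, 0, 0)
     R1 -= 3·R2  ⇒  (0, 1, 0)

rank = 3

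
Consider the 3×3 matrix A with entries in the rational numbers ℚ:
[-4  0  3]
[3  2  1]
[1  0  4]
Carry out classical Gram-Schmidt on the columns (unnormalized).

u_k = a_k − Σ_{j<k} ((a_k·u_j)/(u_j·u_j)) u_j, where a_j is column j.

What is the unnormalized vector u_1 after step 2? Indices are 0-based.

u_1 = (12/13, 17/13, -3/13)

Step 1: u_0 = a_0 = (-4, 3, 1).
Step 2: u_1 = a_1 − (3/13)·u_0 = (12/13, 17/13, -3/13).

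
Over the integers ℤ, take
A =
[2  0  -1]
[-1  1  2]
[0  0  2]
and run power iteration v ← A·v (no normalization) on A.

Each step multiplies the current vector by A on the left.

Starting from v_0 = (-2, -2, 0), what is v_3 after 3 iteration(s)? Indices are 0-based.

v_0 = (-2, -2, 0).
v_1 = A·v_0 = (-4, 0, 0).
v_2 = A·v_1 = (-8, 4, 0).
v_3 = A·v_2 = (-16, 12, 0).

v_3 = (-16, 12, 0)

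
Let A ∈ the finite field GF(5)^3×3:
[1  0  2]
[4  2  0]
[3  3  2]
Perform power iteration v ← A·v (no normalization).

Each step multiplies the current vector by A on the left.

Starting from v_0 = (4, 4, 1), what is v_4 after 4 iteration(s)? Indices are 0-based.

v_4 = (0, 0, 2)

v_0 = (4, 4, 1).
v_1 = A·v_0 = (1, 4, 1).
v_2 = A·v_1 = (3, 2, 2).
v_3 = A·v_2 = (2, 1, 4).
v_4 = A·v_3 = (0, 0, 2).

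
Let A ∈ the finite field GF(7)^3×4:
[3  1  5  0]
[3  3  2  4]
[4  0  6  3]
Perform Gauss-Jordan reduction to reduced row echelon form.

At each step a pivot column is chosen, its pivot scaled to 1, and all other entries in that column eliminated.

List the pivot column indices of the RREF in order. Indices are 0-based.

pivot columns: 0, 1, 2

[1] R0 /= 3  ⇒  (1, 5, 4, 0)
     R1 -= 3·R0  ⇒  (0, 2, 4, 4)
     R2 -= 4·R0  ⇒  (0, 1, 4, 3)
[2] R1 /= 2  ⇒  (0, 1, 2, 2)
     R0 -= 5·R1  ⇒  (1, 0, 1, 4)
     R2 -= 1·R1  ⇒  (0, 0, 2, 1)
[3] R2 /= 2  ⇒  (0, 0, 1, 4)
     R0 -= 1·R2  ⇒  (1, 0, 0, 0)
     R1 -= 2·R2  ⇒  (0, 1, 0, 1)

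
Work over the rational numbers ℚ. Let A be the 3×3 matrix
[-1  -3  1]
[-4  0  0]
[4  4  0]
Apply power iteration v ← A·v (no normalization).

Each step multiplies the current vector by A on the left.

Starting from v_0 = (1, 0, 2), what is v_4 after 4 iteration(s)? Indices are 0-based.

v_4 = (239, 60, -300)

v_0 = (1, 0, 2).
v_1 = A·v_0 = (1, -4, 4).
v_2 = A·v_1 = (15, -4, -12).
v_3 = A·v_2 = (-15, -60, 44).
v_4 = A·v_3 = (239, 60, -300).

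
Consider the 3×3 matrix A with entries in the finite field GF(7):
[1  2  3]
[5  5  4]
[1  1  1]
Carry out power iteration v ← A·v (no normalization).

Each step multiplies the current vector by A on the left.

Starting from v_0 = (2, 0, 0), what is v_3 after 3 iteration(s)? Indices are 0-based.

v_0 = (2, 0, 0).
v_1 = A·v_0 = (2, 3, 2).
v_2 = A·v_1 = (0, 5, 0).
v_3 = A·v_2 = (3, 4, 5).

v_3 = (3, 4, 5)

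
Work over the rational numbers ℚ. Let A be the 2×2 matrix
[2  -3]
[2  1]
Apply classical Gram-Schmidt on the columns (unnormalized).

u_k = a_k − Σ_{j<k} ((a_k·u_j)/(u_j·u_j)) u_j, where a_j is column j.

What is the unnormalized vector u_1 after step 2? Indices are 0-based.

Step 1: u_0 = a_0 = (2, 2).
Step 2: u_1 = a_1 − (-1/2)·u_0 = (-2, 2).

u_1 = (-2, 2)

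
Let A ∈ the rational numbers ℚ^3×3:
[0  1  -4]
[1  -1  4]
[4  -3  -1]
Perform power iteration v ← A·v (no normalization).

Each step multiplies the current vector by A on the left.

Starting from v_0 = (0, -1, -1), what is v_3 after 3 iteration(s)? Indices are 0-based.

v_0 = (0, -1, -1).
v_1 = A·v_0 = (3, -3, 4).
v_2 = A·v_1 = (-19, 22, 17).
v_3 = A·v_2 = (-46, 27, -159).

v_3 = (-46, 27, -159)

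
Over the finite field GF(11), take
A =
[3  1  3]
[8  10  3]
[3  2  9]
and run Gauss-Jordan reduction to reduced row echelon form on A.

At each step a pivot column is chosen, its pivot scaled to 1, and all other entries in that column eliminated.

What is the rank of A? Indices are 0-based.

rank = 3

[1] R0 /= 3  ⇒  (1, 4, 1)
     R1 -= 8·R0  ⇒  (0, 0, 6)
     R2 -= 3·R0  ⇒  (0, 1, 6)
[2] R1 <-> R2
[2] R1 /= 1  ⇒  (0, 1, 6)
     R0 -= 4·R1  ⇒  (1, 0, 10)
[3] R2 /= 6  ⇒  (0, 0, 1)
     R0 -= 10·R2  ⇒  (1, 0, 0)
     R1 -= 6·R2  ⇒  (0, 1, 0)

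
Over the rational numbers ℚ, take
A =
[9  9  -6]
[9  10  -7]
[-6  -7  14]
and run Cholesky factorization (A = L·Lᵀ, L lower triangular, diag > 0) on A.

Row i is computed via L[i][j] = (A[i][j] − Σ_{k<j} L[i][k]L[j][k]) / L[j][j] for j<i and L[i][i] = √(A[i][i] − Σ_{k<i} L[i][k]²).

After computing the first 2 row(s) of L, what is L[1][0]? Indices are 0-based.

Step 1: L[0][0] = √(9) = 3.
  L[1][0] = (9) / L[0][0] = 3.
Step 2: L[1][1] = √(1) = 1.

L[1][0] = 3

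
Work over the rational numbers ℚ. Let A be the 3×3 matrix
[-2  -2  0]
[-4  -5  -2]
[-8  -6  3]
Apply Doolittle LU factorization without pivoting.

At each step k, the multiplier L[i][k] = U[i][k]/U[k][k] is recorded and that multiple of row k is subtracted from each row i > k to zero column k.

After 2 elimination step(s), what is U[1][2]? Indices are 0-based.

U[1][2] = -2

k=0: U[0][0]=-2
  eliminate (1,0): mult=2, new row 1: (0, -1, -2); set L[1][0]=2
  eliminate (2,0): mult=4, new row 2: (0, 2, 3); set L[2][0]=4
k=1: U[1][1]=-1
  eliminate (2,1): mult=-2, new row 2: (0, 0, -1); set L[2][1]=-2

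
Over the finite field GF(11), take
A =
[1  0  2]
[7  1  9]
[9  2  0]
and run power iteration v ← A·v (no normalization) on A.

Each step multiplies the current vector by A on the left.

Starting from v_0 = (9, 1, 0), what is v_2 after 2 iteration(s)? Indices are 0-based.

v_2 = (10, 5, 0)

v_0 = (9, 1, 0).
v_1 = A·v_0 = (9, 9, 6).
v_2 = A·v_1 = (10, 5, 0).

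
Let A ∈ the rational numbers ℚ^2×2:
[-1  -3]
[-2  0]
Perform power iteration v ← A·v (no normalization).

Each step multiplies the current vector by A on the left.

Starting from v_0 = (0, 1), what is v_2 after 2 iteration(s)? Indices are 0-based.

v_0 = (0, 1).
v_1 = A·v_0 = (-3, 0).
v_2 = A·v_1 = (3, 6).

v_2 = (3, 6)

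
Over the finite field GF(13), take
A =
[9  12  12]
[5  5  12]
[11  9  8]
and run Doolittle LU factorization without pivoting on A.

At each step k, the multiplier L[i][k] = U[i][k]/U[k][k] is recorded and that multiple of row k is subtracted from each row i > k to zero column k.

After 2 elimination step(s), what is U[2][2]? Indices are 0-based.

U[2][2] = 9

k=0: U[0][0]=9
  eliminate (1,0): mult=2, new row 1: (0, 7, 1); set L[1][0]=2
  eliminate (2,0): mult=7, new row 2: (0, 3, 2); set L[2][0]=7
k=1: U[1][1]=7
  eliminate (2,1): mult=6, new row 2: (0, 0, 9); set L[2][1]=6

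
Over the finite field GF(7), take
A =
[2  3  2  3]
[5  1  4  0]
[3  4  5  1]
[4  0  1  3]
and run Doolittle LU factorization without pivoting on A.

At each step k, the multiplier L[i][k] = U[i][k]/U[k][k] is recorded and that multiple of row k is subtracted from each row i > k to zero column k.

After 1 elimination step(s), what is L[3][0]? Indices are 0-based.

Step 1: pivot at (0,0) is 2.
  row1 ← row1 − (6)·row0  ⇒  L[1][0]=6, U row1=(0, 4, 6, 3)
  row2 ← row2 − (5)·row0  ⇒  L[2][0]=5, U row2=(0, 3, 2, 0)
  row3 ← row3 − (2)·row0  ⇒  L[3][0]=2, U row3=(0, 1, 4, 4)

L[3][0] = 2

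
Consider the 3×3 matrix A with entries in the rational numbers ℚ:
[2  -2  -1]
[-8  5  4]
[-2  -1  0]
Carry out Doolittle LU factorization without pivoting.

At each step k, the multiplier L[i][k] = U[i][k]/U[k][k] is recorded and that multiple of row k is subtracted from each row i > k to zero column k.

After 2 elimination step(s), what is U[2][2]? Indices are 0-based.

U[2][2] = -1

[col 0] pivot 2
  R1 -= -4*R0 → (0, -3, 0)  (L[1][0] := -4)
  R2 -= -1*R0 → (0, -3, -1)  (L[2][0] := -1)
[col 1] pivot -3
  R2 -= 1*R1 → (0, 0, -1)  (L[2][1] := 1)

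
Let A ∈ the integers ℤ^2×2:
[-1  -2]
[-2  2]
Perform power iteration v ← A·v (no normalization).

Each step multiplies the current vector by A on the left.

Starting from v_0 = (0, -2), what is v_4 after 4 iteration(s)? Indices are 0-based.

v_0 = (0, -2).
v_1 = A·v_0 = (4, -4).
v_2 = A·v_1 = (4, -16).
v_3 = A·v_2 = (28, -40).
v_4 = A·v_3 = (52, -136).

v_4 = (52, -136)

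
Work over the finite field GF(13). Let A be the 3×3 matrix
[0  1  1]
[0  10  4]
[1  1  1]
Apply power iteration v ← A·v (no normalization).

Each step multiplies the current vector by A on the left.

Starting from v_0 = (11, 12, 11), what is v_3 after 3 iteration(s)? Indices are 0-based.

v_3 = (8, 2, 11)

v_0 = (11, 12, 11).
v_1 = A·v_0 = (10, 8, 8).
v_2 = A·v_1 = (3, 8, 0).
v_3 = A·v_2 = (8, 2, 11).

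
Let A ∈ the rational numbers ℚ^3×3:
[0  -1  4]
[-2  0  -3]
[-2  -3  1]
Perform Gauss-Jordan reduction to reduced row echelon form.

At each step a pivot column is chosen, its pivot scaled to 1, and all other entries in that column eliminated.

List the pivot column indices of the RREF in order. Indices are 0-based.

step 1: exchange rows 0,1
step 1: normalize row 0 (÷-2) = (1, 0, 3/2)
  row 2: subtract -2×row0 = (0, -3, 4)
step 2: normalize row 1 (÷-1) = (0, 1, -4)
  row 2: subtract -3×row1 = (0, 0, -8)
step 3: normalize row 2 (÷-8) = (0, 0, 1)
  row 0: subtract 3/2×row2 = (1, 0, 0)
  row 1: subtract -4×row2 = (0, 1, 0)

pivot columns: 0, 1, 2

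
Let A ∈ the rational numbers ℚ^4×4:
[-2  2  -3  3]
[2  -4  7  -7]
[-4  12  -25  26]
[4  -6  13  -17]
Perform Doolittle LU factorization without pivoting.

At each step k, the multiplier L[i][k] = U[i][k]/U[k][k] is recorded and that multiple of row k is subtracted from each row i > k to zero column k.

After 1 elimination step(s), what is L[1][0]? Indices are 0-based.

Step 1: pivot at (0,0) is -2.
  row1 ← row1 − (-1)·row0  ⇒  L[1][0]=-1, U row1=(0, -2, 4, -4)
  row2 ← row2 − (2)·row0  ⇒  L[2][0]=2, U row2=(0, 8, -19, 20)
  row3 ← row3 − (-2)·row0  ⇒  L[3][0]=-2, U row3=(0, -2, 7, -11)

L[1][0] = -1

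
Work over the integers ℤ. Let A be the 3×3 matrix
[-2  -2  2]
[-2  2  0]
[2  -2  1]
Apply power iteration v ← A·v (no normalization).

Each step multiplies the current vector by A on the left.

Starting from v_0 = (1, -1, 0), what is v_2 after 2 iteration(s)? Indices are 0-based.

v_2 = (16, -8, 12)

v_0 = (1, -1, 0).
v_1 = A·v_0 = (0, -4, 4).
v_2 = A·v_1 = (16, -8, 12).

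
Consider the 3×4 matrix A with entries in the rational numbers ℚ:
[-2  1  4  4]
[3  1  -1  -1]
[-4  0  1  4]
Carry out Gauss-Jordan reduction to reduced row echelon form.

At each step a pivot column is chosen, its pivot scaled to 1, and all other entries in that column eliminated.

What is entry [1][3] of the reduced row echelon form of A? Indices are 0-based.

M[1][3] = 2

[1] R0 /= -2  ⇒  (1, -1/2, -2, -2)
     R1 -= 3·R0  ⇒  (0, 5/2, 5, 5)
     R2 -= -4·R0  ⇒  (0, -2, -7, -4)
[2] R1 /= 5/2  ⇒  (0, 1, 2, 2)
     R0 -= -1/2·R1  ⇒  (1, 0, -1, -1)
     R2 -= -2·R1  ⇒  (0, 0, -3, 0)
[3] R2 /= -3  ⇒  (0, 0, 1, 0)
     R0 -= -1·R2  ⇒  (1, 0, 0, -1)
     R1 -= 2·R2  ⇒  (0, 1, 0, 2)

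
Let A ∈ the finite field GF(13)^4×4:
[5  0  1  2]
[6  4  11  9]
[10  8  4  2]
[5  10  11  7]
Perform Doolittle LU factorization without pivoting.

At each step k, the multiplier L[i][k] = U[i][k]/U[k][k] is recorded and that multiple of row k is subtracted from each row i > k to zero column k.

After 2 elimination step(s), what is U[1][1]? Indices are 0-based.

[col 0] pivot 5
  R1 -= 9*R0 → (0, 4, 2, 4)  (L[1][0] := 9)
  R2 -= 2*R0 → (0, 8, 2, 11)  (L[2][0] := 2)
  R3 -= 1*R0 → (0, 10, 10, 5)  (L[3][0] := 1)
[col 1] pivot 4
  R2 -= 2*R1 → (0, 0, 11, 3)  (L[2][1] := 2)
  R3 -= 9*R1 → (0, 0, 5, 8)  (L[3][1] := 9)

U[1][1] = 4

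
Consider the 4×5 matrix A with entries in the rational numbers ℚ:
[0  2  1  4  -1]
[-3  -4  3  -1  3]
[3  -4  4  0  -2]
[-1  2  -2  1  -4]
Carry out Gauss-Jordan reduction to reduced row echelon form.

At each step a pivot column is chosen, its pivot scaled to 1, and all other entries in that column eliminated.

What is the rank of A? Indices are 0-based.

rank = 4

[1] R0 <-> R1
[1] R0 /= -3  ⇒  (1, 4/3, -1, 1/3, -1)
     R2 -= 3·R0  ⇒  (0, -8, 7, -1, 1)
     R3 -= -1·R0  ⇒  (0, 10/3, -3, 4/3, -5)
[2] R1 /= 2  ⇒  (0, 1, 1/2, 2, -1/2)
     R0 -= 4/3·R1  ⇒  (1, 0, -5/3, -7/3, -1/3)
     R2 -= -8·R1  ⇒  (0, 0, 11, 15, -3)
     R3 -= 10/3·R1  ⇒  (0, 0, -14/3, -16/3, -10/3)
[3] R2 /= 11  ⇒  (0, 0, 1, 15/11, -3/11)
     R0 -= -5/3·R2  ⇒  (1, 0, 0, -2/33, -26/33)
     R1 -= 1/2·R2  ⇒  (0, 1, 0, 29/22, -4/11)
     R3 -= -14/3·R2  ⇒  (0, 0, 0, 34/33, -152/33)
[4] R3 /= 34/33  ⇒  (0, 0, 0, 1, -76/17)
     R0 -= -2/33·R3  ⇒  (1, 0, 0, 0, -18/17)
     R1 -= 29/22·R3  ⇒  (0, 1, 0, 0, 94/17)
     R2 -= 15/11·R3  ⇒  (0, 0, 1, 0, 99/17)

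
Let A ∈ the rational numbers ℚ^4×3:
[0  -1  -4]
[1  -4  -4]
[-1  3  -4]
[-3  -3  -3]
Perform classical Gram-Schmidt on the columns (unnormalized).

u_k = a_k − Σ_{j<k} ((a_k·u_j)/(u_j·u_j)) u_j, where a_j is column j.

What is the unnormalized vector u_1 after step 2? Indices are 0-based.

u_1 = (-1, -46/11, 35/11, -27/11)

Step 1: u_0 = a_0 = (0, 1, -1, -3).
Step 2: u_1 = a_1 − (2/11)·u_0 = (-1, -46/11, 35/11, -27/11).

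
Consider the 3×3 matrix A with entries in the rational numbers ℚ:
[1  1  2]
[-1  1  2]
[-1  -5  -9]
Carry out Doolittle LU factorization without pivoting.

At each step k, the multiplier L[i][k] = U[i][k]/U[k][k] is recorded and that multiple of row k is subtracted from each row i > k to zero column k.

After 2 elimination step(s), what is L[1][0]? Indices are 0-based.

L[1][0] = -1

Step 1: pivot at (0,0) is 1.
  row1 ← row1 − (-1)·row0  ⇒  L[1][0]=-1, U row1=(0, 2, 4)
  row2 ← row2 − (-1)·row0  ⇒  L[2][0]=-1, U row2=(0, -4, -7)
Step 2: pivot at (1,1) is 2.
  row2 ← row2 − (-2)·row1  ⇒  L[2][1]=-2, U row2=(0, 0, 1)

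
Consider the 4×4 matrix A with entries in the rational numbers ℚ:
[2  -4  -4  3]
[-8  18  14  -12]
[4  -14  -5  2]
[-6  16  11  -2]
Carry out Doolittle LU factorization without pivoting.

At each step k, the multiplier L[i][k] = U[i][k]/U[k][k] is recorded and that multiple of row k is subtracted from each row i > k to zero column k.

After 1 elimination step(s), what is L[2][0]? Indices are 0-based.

L[2][0] = 2

k=0: U[0][0]=2
  eliminate (1,0): mult=-4, new row 1: (0, 2, -2, 0); set L[1][0]=-4
  eliminate (2,0): mult=2, new row 2: (0, -6, 3, -4); set L[2][0]=2
  eliminate (3,0): mult=-3, new row 3: (0, 4, -1, 7); set L[3][0]=-3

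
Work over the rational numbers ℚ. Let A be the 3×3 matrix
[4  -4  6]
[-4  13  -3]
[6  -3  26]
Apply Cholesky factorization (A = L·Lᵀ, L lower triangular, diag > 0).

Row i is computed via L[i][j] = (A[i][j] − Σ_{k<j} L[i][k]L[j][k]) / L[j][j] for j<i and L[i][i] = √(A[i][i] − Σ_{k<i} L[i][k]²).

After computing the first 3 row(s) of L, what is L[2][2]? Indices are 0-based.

Step 1: L[0][0] = √(4) = 2.
  L[1][0] = (-4) / L[0][0] = -2.
Step 2: L[1][1] = √(9) = 3.
  L[2][0] = (6) / L[0][0] = 3.
  L[2][1] = (3) / L[1][1] = 1.
Step 3: L[2][2] = √(16) = 4.

L[2][2] = 4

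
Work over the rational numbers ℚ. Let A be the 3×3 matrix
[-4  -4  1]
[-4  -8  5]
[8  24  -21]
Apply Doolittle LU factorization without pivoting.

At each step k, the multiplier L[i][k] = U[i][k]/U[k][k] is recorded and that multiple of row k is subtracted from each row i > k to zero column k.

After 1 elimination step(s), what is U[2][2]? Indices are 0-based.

[col 0] pivot -4
  R1 -= 1*R0 → (0, -4, 4)  (L[1][0] := 1)
  R2 -= -2*R0 → (0, 16, -19)  (L[2][0] := -2)

U[2][2] = -19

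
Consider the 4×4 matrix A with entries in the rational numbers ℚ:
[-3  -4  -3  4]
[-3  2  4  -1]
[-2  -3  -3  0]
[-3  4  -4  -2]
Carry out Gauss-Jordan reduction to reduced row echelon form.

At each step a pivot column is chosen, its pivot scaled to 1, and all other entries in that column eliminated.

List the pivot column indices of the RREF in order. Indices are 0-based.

pivot(0,0)=-3: scale R0 → (1, 4/3, 1, -4/3)
  clear (1,0): R1 −= (-3)R0 → (0, 6, 7, -5)
  clear (2,0): R2 −= (-2)R0 → (0, -1/3, -1, -8/3)
  clear (3,0): R3 −= (-3)R0 → (0, 8, -1, -6)
pivot(1,1)=6: scale R1 → (0, 1, 7/6, -5/6)
  clear (0,1): R0 −= (4/3)R1 → (1, 0, -5/9, -2/9)
  clear (2,1): R2 −= (-1/3)R1 → (0, 0, -11/18, -53/18)
  clear (3,1): R3 −= (8)R1 → (0, 0, -31/3, 2/3)
pivot(2,2)=-11/18: scale R2 → (0, 0, 1, 53/11)
  clear (0,2): R0 −= (-5/9)R2 → (1, 0, 0, 27/11)
  clear (1,2): R1 −= (7/6)R2 → (0, 1, 0, -71/11)
  clear (3,2): R3 −= (-31/3)R2 → (0, 0, 0, 555/11)
pivot(3,3)=555/11: scale R3 → (0, 0, 0, 1)
  clear (0,3): R0 −= (27/11)R3 → (1, 0, 0, 0)
  clear (1,3): R1 −= (-71/11)R3 → (0, 1, 0, 0)
  clear (2,3): R2 −= (53/11)R3 → (0, 0, 1, 0)

pivot columns: 0, 1, 2, 3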